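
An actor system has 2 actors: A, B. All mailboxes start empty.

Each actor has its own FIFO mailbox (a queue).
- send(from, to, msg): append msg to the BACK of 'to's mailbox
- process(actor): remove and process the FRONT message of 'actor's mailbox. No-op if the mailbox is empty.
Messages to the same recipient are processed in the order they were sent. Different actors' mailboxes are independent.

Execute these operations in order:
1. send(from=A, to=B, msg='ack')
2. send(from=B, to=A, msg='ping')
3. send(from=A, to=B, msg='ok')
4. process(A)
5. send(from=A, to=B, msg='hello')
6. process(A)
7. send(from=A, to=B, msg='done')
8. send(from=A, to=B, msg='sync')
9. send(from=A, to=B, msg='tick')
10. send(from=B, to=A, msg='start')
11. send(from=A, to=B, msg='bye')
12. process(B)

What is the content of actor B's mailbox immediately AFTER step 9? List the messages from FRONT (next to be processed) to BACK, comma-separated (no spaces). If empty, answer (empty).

After 1 (send(from=A, to=B, msg='ack')): A:[] B:[ack]
After 2 (send(from=B, to=A, msg='ping')): A:[ping] B:[ack]
After 3 (send(from=A, to=B, msg='ok')): A:[ping] B:[ack,ok]
After 4 (process(A)): A:[] B:[ack,ok]
After 5 (send(from=A, to=B, msg='hello')): A:[] B:[ack,ok,hello]
After 6 (process(A)): A:[] B:[ack,ok,hello]
After 7 (send(from=A, to=B, msg='done')): A:[] B:[ack,ok,hello,done]
After 8 (send(from=A, to=B, msg='sync')): A:[] B:[ack,ok,hello,done,sync]
After 9 (send(from=A, to=B, msg='tick')): A:[] B:[ack,ok,hello,done,sync,tick]

ack,ok,hello,done,sync,tick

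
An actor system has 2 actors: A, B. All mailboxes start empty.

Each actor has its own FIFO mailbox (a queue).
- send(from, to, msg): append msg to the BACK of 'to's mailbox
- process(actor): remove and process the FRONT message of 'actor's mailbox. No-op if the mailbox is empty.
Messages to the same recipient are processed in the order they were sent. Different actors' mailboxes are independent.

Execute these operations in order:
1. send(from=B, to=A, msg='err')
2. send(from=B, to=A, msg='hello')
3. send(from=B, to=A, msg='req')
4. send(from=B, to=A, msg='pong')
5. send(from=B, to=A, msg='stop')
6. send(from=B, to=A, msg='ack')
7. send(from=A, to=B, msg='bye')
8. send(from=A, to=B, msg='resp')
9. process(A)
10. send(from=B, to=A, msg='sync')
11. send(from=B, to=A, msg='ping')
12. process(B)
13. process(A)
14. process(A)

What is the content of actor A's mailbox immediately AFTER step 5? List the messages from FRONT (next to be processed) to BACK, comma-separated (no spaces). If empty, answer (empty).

After 1 (send(from=B, to=A, msg='err')): A:[err] B:[]
After 2 (send(from=B, to=A, msg='hello')): A:[err,hello] B:[]
After 3 (send(from=B, to=A, msg='req')): A:[err,hello,req] B:[]
After 4 (send(from=B, to=A, msg='pong')): A:[err,hello,req,pong] B:[]
After 5 (send(from=B, to=A, msg='stop')): A:[err,hello,req,pong,stop] B:[]

err,hello,req,pong,stop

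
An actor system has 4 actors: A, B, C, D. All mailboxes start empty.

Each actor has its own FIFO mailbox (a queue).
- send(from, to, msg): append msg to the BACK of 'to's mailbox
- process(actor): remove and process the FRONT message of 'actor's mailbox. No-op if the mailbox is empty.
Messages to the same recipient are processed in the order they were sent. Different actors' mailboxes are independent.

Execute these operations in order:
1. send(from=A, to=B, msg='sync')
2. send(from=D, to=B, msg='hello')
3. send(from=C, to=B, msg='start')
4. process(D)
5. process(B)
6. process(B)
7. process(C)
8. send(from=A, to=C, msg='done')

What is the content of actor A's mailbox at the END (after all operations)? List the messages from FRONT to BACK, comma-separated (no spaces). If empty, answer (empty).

Answer: (empty)

Derivation:
After 1 (send(from=A, to=B, msg='sync')): A:[] B:[sync] C:[] D:[]
After 2 (send(from=D, to=B, msg='hello')): A:[] B:[sync,hello] C:[] D:[]
After 3 (send(from=C, to=B, msg='start')): A:[] B:[sync,hello,start] C:[] D:[]
After 4 (process(D)): A:[] B:[sync,hello,start] C:[] D:[]
After 5 (process(B)): A:[] B:[hello,start] C:[] D:[]
After 6 (process(B)): A:[] B:[start] C:[] D:[]
After 7 (process(C)): A:[] B:[start] C:[] D:[]
After 8 (send(from=A, to=C, msg='done')): A:[] B:[start] C:[done] D:[]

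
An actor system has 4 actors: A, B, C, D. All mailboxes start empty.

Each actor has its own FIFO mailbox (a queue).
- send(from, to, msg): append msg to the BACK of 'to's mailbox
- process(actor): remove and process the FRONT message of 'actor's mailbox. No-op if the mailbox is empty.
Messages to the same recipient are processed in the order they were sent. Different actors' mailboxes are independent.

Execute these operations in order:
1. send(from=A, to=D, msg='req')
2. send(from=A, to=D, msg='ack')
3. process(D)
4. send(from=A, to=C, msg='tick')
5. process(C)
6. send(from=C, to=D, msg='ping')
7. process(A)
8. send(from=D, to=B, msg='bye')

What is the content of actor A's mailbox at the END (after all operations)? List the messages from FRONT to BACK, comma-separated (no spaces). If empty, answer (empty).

Answer: (empty)

Derivation:
After 1 (send(from=A, to=D, msg='req')): A:[] B:[] C:[] D:[req]
After 2 (send(from=A, to=D, msg='ack')): A:[] B:[] C:[] D:[req,ack]
After 3 (process(D)): A:[] B:[] C:[] D:[ack]
After 4 (send(from=A, to=C, msg='tick')): A:[] B:[] C:[tick] D:[ack]
After 5 (process(C)): A:[] B:[] C:[] D:[ack]
After 6 (send(from=C, to=D, msg='ping')): A:[] B:[] C:[] D:[ack,ping]
After 7 (process(A)): A:[] B:[] C:[] D:[ack,ping]
After 8 (send(from=D, to=B, msg='bye')): A:[] B:[bye] C:[] D:[ack,ping]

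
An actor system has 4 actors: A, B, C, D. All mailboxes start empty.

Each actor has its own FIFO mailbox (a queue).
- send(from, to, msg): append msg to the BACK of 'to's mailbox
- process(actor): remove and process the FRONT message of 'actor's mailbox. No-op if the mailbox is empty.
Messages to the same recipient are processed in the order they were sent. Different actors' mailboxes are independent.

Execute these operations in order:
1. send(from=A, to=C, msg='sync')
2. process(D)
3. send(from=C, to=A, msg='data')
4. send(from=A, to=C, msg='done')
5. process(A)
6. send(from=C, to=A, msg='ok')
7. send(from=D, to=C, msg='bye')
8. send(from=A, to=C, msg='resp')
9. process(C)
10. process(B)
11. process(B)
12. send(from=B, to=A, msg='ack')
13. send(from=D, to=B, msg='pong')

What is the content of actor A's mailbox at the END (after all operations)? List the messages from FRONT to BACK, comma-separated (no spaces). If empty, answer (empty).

After 1 (send(from=A, to=C, msg='sync')): A:[] B:[] C:[sync] D:[]
After 2 (process(D)): A:[] B:[] C:[sync] D:[]
After 3 (send(from=C, to=A, msg='data')): A:[data] B:[] C:[sync] D:[]
After 4 (send(from=A, to=C, msg='done')): A:[data] B:[] C:[sync,done] D:[]
After 5 (process(A)): A:[] B:[] C:[sync,done] D:[]
After 6 (send(from=C, to=A, msg='ok')): A:[ok] B:[] C:[sync,done] D:[]
After 7 (send(from=D, to=C, msg='bye')): A:[ok] B:[] C:[sync,done,bye] D:[]
After 8 (send(from=A, to=C, msg='resp')): A:[ok] B:[] C:[sync,done,bye,resp] D:[]
After 9 (process(C)): A:[ok] B:[] C:[done,bye,resp] D:[]
After 10 (process(B)): A:[ok] B:[] C:[done,bye,resp] D:[]
After 11 (process(B)): A:[ok] B:[] C:[done,bye,resp] D:[]
After 12 (send(from=B, to=A, msg='ack')): A:[ok,ack] B:[] C:[done,bye,resp] D:[]
After 13 (send(from=D, to=B, msg='pong')): A:[ok,ack] B:[pong] C:[done,bye,resp] D:[]

Answer: ok,ack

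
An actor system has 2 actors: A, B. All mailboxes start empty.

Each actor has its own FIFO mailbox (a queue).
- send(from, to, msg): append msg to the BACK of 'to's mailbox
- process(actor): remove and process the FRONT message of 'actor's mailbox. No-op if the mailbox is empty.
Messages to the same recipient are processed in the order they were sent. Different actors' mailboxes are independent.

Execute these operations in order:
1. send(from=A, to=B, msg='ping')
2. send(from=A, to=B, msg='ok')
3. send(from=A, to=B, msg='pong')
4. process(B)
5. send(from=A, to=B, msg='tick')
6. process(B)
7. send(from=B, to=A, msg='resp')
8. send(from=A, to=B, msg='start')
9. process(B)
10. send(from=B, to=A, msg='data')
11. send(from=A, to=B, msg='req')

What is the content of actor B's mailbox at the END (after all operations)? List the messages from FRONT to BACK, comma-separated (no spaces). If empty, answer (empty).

Answer: tick,start,req

Derivation:
After 1 (send(from=A, to=B, msg='ping')): A:[] B:[ping]
After 2 (send(from=A, to=B, msg='ok')): A:[] B:[ping,ok]
After 3 (send(from=A, to=B, msg='pong')): A:[] B:[ping,ok,pong]
After 4 (process(B)): A:[] B:[ok,pong]
After 5 (send(from=A, to=B, msg='tick')): A:[] B:[ok,pong,tick]
After 6 (process(B)): A:[] B:[pong,tick]
After 7 (send(from=B, to=A, msg='resp')): A:[resp] B:[pong,tick]
After 8 (send(from=A, to=B, msg='start')): A:[resp] B:[pong,tick,start]
After 9 (process(B)): A:[resp] B:[tick,start]
After 10 (send(from=B, to=A, msg='data')): A:[resp,data] B:[tick,start]
After 11 (send(from=A, to=B, msg='req')): A:[resp,data] B:[tick,start,req]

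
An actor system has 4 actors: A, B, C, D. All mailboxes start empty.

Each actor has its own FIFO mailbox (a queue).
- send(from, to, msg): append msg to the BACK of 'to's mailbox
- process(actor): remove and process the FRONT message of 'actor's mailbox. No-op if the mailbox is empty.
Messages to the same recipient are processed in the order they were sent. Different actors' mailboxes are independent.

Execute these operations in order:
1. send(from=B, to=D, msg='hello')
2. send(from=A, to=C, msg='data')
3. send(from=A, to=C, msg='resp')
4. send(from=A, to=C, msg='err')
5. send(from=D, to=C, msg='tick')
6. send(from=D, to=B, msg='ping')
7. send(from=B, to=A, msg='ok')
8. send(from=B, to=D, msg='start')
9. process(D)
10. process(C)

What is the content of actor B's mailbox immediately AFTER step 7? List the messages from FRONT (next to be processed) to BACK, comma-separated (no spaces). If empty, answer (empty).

After 1 (send(from=B, to=D, msg='hello')): A:[] B:[] C:[] D:[hello]
After 2 (send(from=A, to=C, msg='data')): A:[] B:[] C:[data] D:[hello]
After 3 (send(from=A, to=C, msg='resp')): A:[] B:[] C:[data,resp] D:[hello]
After 4 (send(from=A, to=C, msg='err')): A:[] B:[] C:[data,resp,err] D:[hello]
After 5 (send(from=D, to=C, msg='tick')): A:[] B:[] C:[data,resp,err,tick] D:[hello]
After 6 (send(from=D, to=B, msg='ping')): A:[] B:[ping] C:[data,resp,err,tick] D:[hello]
After 7 (send(from=B, to=A, msg='ok')): A:[ok] B:[ping] C:[data,resp,err,tick] D:[hello]

ping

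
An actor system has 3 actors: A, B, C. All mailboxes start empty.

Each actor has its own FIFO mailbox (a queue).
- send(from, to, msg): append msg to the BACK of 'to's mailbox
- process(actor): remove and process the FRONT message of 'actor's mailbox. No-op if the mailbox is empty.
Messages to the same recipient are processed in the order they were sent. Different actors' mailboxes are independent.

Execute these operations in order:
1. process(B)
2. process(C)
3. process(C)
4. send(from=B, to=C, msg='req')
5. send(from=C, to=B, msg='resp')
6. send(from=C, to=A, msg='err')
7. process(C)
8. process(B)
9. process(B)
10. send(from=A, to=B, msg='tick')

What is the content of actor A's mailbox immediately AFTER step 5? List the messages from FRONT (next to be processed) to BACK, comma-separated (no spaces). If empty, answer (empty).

After 1 (process(B)): A:[] B:[] C:[]
After 2 (process(C)): A:[] B:[] C:[]
After 3 (process(C)): A:[] B:[] C:[]
After 4 (send(from=B, to=C, msg='req')): A:[] B:[] C:[req]
After 5 (send(from=C, to=B, msg='resp')): A:[] B:[resp] C:[req]

(empty)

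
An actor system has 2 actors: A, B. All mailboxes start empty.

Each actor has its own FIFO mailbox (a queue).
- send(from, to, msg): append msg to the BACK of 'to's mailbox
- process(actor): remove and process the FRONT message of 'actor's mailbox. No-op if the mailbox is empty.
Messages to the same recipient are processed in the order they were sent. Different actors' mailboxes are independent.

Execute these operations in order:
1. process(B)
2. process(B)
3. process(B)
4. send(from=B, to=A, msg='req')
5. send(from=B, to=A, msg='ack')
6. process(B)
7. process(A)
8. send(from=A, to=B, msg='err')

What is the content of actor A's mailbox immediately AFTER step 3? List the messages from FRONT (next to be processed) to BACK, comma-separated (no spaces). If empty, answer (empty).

After 1 (process(B)): A:[] B:[]
After 2 (process(B)): A:[] B:[]
After 3 (process(B)): A:[] B:[]

(empty)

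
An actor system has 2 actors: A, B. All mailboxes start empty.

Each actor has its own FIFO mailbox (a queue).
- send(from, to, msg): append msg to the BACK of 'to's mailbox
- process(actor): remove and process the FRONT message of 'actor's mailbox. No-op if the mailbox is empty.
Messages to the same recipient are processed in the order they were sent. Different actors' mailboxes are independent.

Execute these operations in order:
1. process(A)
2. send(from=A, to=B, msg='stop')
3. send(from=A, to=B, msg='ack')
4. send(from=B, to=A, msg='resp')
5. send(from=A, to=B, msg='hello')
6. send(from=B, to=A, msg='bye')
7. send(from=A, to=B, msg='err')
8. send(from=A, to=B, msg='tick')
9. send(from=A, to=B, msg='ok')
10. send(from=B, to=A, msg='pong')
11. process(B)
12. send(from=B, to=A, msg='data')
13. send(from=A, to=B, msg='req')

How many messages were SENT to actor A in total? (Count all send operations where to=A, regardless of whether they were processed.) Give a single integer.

Answer: 4

Derivation:
After 1 (process(A)): A:[] B:[]
After 2 (send(from=A, to=B, msg='stop')): A:[] B:[stop]
After 3 (send(from=A, to=B, msg='ack')): A:[] B:[stop,ack]
After 4 (send(from=B, to=A, msg='resp')): A:[resp] B:[stop,ack]
After 5 (send(from=A, to=B, msg='hello')): A:[resp] B:[stop,ack,hello]
After 6 (send(from=B, to=A, msg='bye')): A:[resp,bye] B:[stop,ack,hello]
After 7 (send(from=A, to=B, msg='err')): A:[resp,bye] B:[stop,ack,hello,err]
After 8 (send(from=A, to=B, msg='tick')): A:[resp,bye] B:[stop,ack,hello,err,tick]
After 9 (send(from=A, to=B, msg='ok')): A:[resp,bye] B:[stop,ack,hello,err,tick,ok]
After 10 (send(from=B, to=A, msg='pong')): A:[resp,bye,pong] B:[stop,ack,hello,err,tick,ok]
After 11 (process(B)): A:[resp,bye,pong] B:[ack,hello,err,tick,ok]
After 12 (send(from=B, to=A, msg='data')): A:[resp,bye,pong,data] B:[ack,hello,err,tick,ok]
After 13 (send(from=A, to=B, msg='req')): A:[resp,bye,pong,data] B:[ack,hello,err,tick,ok,req]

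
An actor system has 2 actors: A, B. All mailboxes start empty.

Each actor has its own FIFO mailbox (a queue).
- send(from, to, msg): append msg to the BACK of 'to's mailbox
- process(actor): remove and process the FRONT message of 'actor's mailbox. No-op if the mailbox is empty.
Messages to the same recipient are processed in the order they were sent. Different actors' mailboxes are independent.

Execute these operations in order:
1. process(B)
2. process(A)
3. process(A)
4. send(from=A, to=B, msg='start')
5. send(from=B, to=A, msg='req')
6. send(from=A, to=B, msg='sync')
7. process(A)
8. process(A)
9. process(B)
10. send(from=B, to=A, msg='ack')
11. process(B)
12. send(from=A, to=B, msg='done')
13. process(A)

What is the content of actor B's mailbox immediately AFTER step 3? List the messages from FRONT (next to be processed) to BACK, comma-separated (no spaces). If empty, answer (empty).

After 1 (process(B)): A:[] B:[]
After 2 (process(A)): A:[] B:[]
After 3 (process(A)): A:[] B:[]

(empty)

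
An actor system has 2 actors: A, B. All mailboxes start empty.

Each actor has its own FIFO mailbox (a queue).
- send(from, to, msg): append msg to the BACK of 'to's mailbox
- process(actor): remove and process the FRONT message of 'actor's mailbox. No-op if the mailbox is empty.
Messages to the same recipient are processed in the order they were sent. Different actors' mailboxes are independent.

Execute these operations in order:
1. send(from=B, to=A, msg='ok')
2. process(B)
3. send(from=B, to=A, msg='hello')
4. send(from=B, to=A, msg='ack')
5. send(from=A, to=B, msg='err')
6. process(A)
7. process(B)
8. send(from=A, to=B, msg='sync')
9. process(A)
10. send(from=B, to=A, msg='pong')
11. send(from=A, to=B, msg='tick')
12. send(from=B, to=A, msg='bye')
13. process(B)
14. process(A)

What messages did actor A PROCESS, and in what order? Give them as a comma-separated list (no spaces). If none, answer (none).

After 1 (send(from=B, to=A, msg='ok')): A:[ok] B:[]
After 2 (process(B)): A:[ok] B:[]
After 3 (send(from=B, to=A, msg='hello')): A:[ok,hello] B:[]
After 4 (send(from=B, to=A, msg='ack')): A:[ok,hello,ack] B:[]
After 5 (send(from=A, to=B, msg='err')): A:[ok,hello,ack] B:[err]
After 6 (process(A)): A:[hello,ack] B:[err]
After 7 (process(B)): A:[hello,ack] B:[]
After 8 (send(from=A, to=B, msg='sync')): A:[hello,ack] B:[sync]
After 9 (process(A)): A:[ack] B:[sync]
After 10 (send(from=B, to=A, msg='pong')): A:[ack,pong] B:[sync]
After 11 (send(from=A, to=B, msg='tick')): A:[ack,pong] B:[sync,tick]
After 12 (send(from=B, to=A, msg='bye')): A:[ack,pong,bye] B:[sync,tick]
After 13 (process(B)): A:[ack,pong,bye] B:[tick]
After 14 (process(A)): A:[pong,bye] B:[tick]

Answer: ok,hello,ack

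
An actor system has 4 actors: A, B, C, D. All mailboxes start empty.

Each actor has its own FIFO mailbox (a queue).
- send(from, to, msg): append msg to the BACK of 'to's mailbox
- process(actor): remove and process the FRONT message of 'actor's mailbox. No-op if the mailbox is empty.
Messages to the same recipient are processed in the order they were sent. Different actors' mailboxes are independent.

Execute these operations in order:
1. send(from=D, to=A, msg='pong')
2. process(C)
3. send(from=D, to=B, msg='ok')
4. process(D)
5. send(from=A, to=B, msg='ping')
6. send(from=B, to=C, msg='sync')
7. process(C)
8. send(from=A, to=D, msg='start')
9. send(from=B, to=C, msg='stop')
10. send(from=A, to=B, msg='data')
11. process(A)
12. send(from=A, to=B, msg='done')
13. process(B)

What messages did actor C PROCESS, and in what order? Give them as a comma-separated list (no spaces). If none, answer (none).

After 1 (send(from=D, to=A, msg='pong')): A:[pong] B:[] C:[] D:[]
After 2 (process(C)): A:[pong] B:[] C:[] D:[]
After 3 (send(from=D, to=B, msg='ok')): A:[pong] B:[ok] C:[] D:[]
After 4 (process(D)): A:[pong] B:[ok] C:[] D:[]
After 5 (send(from=A, to=B, msg='ping')): A:[pong] B:[ok,ping] C:[] D:[]
After 6 (send(from=B, to=C, msg='sync')): A:[pong] B:[ok,ping] C:[sync] D:[]
After 7 (process(C)): A:[pong] B:[ok,ping] C:[] D:[]
After 8 (send(from=A, to=D, msg='start')): A:[pong] B:[ok,ping] C:[] D:[start]
After 9 (send(from=B, to=C, msg='stop')): A:[pong] B:[ok,ping] C:[stop] D:[start]
After 10 (send(from=A, to=B, msg='data')): A:[pong] B:[ok,ping,data] C:[stop] D:[start]
After 11 (process(A)): A:[] B:[ok,ping,data] C:[stop] D:[start]
After 12 (send(from=A, to=B, msg='done')): A:[] B:[ok,ping,data,done] C:[stop] D:[start]
After 13 (process(B)): A:[] B:[ping,data,done] C:[stop] D:[start]

Answer: sync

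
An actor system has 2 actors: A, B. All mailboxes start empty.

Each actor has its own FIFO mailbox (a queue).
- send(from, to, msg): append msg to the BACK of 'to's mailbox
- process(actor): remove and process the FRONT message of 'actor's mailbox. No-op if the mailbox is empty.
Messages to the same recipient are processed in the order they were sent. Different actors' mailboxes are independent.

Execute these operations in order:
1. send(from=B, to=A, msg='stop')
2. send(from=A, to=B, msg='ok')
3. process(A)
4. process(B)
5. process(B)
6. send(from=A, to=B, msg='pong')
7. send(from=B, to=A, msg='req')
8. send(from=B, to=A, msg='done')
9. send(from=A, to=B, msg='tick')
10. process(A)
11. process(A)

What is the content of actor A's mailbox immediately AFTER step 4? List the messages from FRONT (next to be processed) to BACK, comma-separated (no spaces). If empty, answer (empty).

After 1 (send(from=B, to=A, msg='stop')): A:[stop] B:[]
After 2 (send(from=A, to=B, msg='ok')): A:[stop] B:[ok]
After 3 (process(A)): A:[] B:[ok]
After 4 (process(B)): A:[] B:[]

(empty)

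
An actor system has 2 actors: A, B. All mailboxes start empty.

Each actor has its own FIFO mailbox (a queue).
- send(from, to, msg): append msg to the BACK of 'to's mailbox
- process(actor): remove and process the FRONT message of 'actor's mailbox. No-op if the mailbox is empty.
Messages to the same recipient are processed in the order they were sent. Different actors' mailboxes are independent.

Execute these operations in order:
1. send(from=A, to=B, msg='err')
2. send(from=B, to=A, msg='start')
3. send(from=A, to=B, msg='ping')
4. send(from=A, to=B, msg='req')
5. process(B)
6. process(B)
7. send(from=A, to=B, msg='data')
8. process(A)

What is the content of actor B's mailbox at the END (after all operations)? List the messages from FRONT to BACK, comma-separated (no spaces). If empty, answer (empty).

After 1 (send(from=A, to=B, msg='err')): A:[] B:[err]
After 2 (send(from=B, to=A, msg='start')): A:[start] B:[err]
After 3 (send(from=A, to=B, msg='ping')): A:[start] B:[err,ping]
After 4 (send(from=A, to=B, msg='req')): A:[start] B:[err,ping,req]
After 5 (process(B)): A:[start] B:[ping,req]
After 6 (process(B)): A:[start] B:[req]
After 7 (send(from=A, to=B, msg='data')): A:[start] B:[req,data]
After 8 (process(A)): A:[] B:[req,data]

Answer: req,data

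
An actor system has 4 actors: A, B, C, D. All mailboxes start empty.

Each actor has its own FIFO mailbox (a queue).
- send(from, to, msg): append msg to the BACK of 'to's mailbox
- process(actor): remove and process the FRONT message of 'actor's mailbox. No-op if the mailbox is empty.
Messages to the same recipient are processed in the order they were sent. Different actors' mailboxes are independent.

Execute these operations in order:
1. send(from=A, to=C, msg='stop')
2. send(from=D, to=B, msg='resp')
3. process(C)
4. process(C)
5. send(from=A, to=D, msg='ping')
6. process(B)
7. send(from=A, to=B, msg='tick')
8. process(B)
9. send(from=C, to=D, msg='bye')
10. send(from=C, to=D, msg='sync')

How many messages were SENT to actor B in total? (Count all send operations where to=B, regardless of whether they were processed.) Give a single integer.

After 1 (send(from=A, to=C, msg='stop')): A:[] B:[] C:[stop] D:[]
After 2 (send(from=D, to=B, msg='resp')): A:[] B:[resp] C:[stop] D:[]
After 3 (process(C)): A:[] B:[resp] C:[] D:[]
After 4 (process(C)): A:[] B:[resp] C:[] D:[]
After 5 (send(from=A, to=D, msg='ping')): A:[] B:[resp] C:[] D:[ping]
After 6 (process(B)): A:[] B:[] C:[] D:[ping]
After 7 (send(from=A, to=B, msg='tick')): A:[] B:[tick] C:[] D:[ping]
After 8 (process(B)): A:[] B:[] C:[] D:[ping]
After 9 (send(from=C, to=D, msg='bye')): A:[] B:[] C:[] D:[ping,bye]
After 10 (send(from=C, to=D, msg='sync')): A:[] B:[] C:[] D:[ping,bye,sync]

Answer: 2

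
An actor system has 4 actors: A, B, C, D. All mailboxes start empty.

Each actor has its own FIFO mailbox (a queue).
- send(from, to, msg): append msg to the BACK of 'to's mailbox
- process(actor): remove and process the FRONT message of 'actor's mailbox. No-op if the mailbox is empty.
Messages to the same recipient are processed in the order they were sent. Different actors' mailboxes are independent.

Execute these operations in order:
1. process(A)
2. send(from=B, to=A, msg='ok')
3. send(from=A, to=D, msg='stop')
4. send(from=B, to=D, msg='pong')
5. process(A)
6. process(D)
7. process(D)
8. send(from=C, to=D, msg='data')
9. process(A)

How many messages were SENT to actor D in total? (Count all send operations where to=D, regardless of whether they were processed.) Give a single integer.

Answer: 3

Derivation:
After 1 (process(A)): A:[] B:[] C:[] D:[]
After 2 (send(from=B, to=A, msg='ok')): A:[ok] B:[] C:[] D:[]
After 3 (send(from=A, to=D, msg='stop')): A:[ok] B:[] C:[] D:[stop]
After 4 (send(from=B, to=D, msg='pong')): A:[ok] B:[] C:[] D:[stop,pong]
After 5 (process(A)): A:[] B:[] C:[] D:[stop,pong]
After 6 (process(D)): A:[] B:[] C:[] D:[pong]
After 7 (process(D)): A:[] B:[] C:[] D:[]
After 8 (send(from=C, to=D, msg='data')): A:[] B:[] C:[] D:[data]
After 9 (process(A)): A:[] B:[] C:[] D:[data]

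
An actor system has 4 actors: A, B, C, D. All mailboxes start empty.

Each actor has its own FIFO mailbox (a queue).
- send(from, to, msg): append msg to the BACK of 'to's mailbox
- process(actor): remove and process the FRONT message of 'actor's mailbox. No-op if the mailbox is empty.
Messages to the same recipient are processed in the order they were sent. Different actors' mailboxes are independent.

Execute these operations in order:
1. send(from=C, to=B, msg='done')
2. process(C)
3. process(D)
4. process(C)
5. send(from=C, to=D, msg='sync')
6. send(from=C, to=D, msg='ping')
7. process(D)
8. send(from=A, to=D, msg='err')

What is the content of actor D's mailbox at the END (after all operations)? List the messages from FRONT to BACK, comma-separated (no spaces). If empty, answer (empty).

Answer: ping,err

Derivation:
After 1 (send(from=C, to=B, msg='done')): A:[] B:[done] C:[] D:[]
After 2 (process(C)): A:[] B:[done] C:[] D:[]
After 3 (process(D)): A:[] B:[done] C:[] D:[]
After 4 (process(C)): A:[] B:[done] C:[] D:[]
After 5 (send(from=C, to=D, msg='sync')): A:[] B:[done] C:[] D:[sync]
After 6 (send(from=C, to=D, msg='ping')): A:[] B:[done] C:[] D:[sync,ping]
After 7 (process(D)): A:[] B:[done] C:[] D:[ping]
After 8 (send(from=A, to=D, msg='err')): A:[] B:[done] C:[] D:[ping,err]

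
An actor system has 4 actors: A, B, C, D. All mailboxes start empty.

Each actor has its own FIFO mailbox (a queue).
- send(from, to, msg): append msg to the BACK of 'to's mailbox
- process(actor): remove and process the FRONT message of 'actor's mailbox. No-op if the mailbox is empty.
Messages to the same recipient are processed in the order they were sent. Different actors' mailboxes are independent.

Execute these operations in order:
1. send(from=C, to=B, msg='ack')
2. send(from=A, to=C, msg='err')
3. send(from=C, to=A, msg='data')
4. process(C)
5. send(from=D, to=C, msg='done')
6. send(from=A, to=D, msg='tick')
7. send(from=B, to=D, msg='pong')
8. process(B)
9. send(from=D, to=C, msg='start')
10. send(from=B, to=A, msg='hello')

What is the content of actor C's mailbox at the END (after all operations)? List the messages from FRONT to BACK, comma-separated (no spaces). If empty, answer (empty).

After 1 (send(from=C, to=B, msg='ack')): A:[] B:[ack] C:[] D:[]
After 2 (send(from=A, to=C, msg='err')): A:[] B:[ack] C:[err] D:[]
After 3 (send(from=C, to=A, msg='data')): A:[data] B:[ack] C:[err] D:[]
After 4 (process(C)): A:[data] B:[ack] C:[] D:[]
After 5 (send(from=D, to=C, msg='done')): A:[data] B:[ack] C:[done] D:[]
After 6 (send(from=A, to=D, msg='tick')): A:[data] B:[ack] C:[done] D:[tick]
After 7 (send(from=B, to=D, msg='pong')): A:[data] B:[ack] C:[done] D:[tick,pong]
After 8 (process(B)): A:[data] B:[] C:[done] D:[tick,pong]
After 9 (send(from=D, to=C, msg='start')): A:[data] B:[] C:[done,start] D:[tick,pong]
After 10 (send(from=B, to=A, msg='hello')): A:[data,hello] B:[] C:[done,start] D:[tick,pong]

Answer: done,start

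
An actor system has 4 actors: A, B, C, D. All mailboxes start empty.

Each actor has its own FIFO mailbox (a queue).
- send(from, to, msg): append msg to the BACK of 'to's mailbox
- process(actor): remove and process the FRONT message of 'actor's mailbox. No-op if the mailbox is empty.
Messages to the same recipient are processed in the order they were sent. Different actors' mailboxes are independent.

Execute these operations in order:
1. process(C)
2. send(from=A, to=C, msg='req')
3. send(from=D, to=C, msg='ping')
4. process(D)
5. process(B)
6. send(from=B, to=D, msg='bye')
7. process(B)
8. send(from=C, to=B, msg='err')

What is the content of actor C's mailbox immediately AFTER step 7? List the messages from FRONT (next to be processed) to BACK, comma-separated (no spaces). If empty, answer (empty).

After 1 (process(C)): A:[] B:[] C:[] D:[]
After 2 (send(from=A, to=C, msg='req')): A:[] B:[] C:[req] D:[]
After 3 (send(from=D, to=C, msg='ping')): A:[] B:[] C:[req,ping] D:[]
After 4 (process(D)): A:[] B:[] C:[req,ping] D:[]
After 5 (process(B)): A:[] B:[] C:[req,ping] D:[]
After 6 (send(from=B, to=D, msg='bye')): A:[] B:[] C:[req,ping] D:[bye]
After 7 (process(B)): A:[] B:[] C:[req,ping] D:[bye]

req,ping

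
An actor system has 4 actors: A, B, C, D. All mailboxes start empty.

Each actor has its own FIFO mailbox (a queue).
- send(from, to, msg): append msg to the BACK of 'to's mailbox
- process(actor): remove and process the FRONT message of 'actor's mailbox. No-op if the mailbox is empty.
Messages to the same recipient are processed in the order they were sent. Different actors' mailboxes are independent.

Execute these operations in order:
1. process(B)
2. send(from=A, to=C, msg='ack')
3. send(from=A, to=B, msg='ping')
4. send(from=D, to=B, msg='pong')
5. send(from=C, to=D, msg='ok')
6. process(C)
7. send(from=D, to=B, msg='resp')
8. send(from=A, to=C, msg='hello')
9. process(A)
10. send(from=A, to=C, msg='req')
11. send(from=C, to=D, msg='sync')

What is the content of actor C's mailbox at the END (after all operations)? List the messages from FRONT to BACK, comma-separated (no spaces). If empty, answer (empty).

Answer: hello,req

Derivation:
After 1 (process(B)): A:[] B:[] C:[] D:[]
After 2 (send(from=A, to=C, msg='ack')): A:[] B:[] C:[ack] D:[]
After 3 (send(from=A, to=B, msg='ping')): A:[] B:[ping] C:[ack] D:[]
After 4 (send(from=D, to=B, msg='pong')): A:[] B:[ping,pong] C:[ack] D:[]
After 5 (send(from=C, to=D, msg='ok')): A:[] B:[ping,pong] C:[ack] D:[ok]
After 6 (process(C)): A:[] B:[ping,pong] C:[] D:[ok]
After 7 (send(from=D, to=B, msg='resp')): A:[] B:[ping,pong,resp] C:[] D:[ok]
After 8 (send(from=A, to=C, msg='hello')): A:[] B:[ping,pong,resp] C:[hello] D:[ok]
After 9 (process(A)): A:[] B:[ping,pong,resp] C:[hello] D:[ok]
After 10 (send(from=A, to=C, msg='req')): A:[] B:[ping,pong,resp] C:[hello,req] D:[ok]
After 11 (send(from=C, to=D, msg='sync')): A:[] B:[ping,pong,resp] C:[hello,req] D:[ok,sync]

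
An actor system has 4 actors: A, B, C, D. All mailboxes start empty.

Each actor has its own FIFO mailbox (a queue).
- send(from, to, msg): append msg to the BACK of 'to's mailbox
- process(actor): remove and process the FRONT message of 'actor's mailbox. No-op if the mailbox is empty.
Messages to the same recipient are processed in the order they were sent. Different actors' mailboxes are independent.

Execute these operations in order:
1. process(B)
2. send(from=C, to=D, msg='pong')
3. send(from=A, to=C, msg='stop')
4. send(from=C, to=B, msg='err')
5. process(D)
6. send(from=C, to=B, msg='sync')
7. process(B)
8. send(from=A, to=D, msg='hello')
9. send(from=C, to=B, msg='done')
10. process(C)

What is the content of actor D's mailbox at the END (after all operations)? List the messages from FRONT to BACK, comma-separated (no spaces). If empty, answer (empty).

Answer: hello

Derivation:
After 1 (process(B)): A:[] B:[] C:[] D:[]
After 2 (send(from=C, to=D, msg='pong')): A:[] B:[] C:[] D:[pong]
After 3 (send(from=A, to=C, msg='stop')): A:[] B:[] C:[stop] D:[pong]
After 4 (send(from=C, to=B, msg='err')): A:[] B:[err] C:[stop] D:[pong]
After 5 (process(D)): A:[] B:[err] C:[stop] D:[]
After 6 (send(from=C, to=B, msg='sync')): A:[] B:[err,sync] C:[stop] D:[]
After 7 (process(B)): A:[] B:[sync] C:[stop] D:[]
After 8 (send(from=A, to=D, msg='hello')): A:[] B:[sync] C:[stop] D:[hello]
After 9 (send(from=C, to=B, msg='done')): A:[] B:[sync,done] C:[stop] D:[hello]
After 10 (process(C)): A:[] B:[sync,done] C:[] D:[hello]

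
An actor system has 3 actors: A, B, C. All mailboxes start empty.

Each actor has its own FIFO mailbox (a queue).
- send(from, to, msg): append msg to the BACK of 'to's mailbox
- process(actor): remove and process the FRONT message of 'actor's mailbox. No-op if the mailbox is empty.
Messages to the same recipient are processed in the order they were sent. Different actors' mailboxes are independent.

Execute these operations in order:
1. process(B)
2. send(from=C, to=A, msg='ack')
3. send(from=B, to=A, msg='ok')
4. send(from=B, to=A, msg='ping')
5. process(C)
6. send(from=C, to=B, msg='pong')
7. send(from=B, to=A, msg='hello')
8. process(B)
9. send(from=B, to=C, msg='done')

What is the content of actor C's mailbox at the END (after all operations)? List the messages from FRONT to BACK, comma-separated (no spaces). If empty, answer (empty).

Answer: done

Derivation:
After 1 (process(B)): A:[] B:[] C:[]
After 2 (send(from=C, to=A, msg='ack')): A:[ack] B:[] C:[]
After 3 (send(from=B, to=A, msg='ok')): A:[ack,ok] B:[] C:[]
After 4 (send(from=B, to=A, msg='ping')): A:[ack,ok,ping] B:[] C:[]
After 5 (process(C)): A:[ack,ok,ping] B:[] C:[]
After 6 (send(from=C, to=B, msg='pong')): A:[ack,ok,ping] B:[pong] C:[]
After 7 (send(from=B, to=A, msg='hello')): A:[ack,ok,ping,hello] B:[pong] C:[]
After 8 (process(B)): A:[ack,ok,ping,hello] B:[] C:[]
After 9 (send(from=B, to=C, msg='done')): A:[ack,ok,ping,hello] B:[] C:[done]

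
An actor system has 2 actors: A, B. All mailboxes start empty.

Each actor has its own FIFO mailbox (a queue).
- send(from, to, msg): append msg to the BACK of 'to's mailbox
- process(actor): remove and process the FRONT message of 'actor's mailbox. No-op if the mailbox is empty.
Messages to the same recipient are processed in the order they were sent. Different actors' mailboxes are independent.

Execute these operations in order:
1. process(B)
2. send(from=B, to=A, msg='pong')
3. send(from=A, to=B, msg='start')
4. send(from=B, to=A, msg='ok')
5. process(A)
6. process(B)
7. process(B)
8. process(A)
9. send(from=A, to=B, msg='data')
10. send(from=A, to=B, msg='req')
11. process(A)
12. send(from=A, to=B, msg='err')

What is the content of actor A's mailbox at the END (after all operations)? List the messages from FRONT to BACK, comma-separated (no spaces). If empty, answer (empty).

After 1 (process(B)): A:[] B:[]
After 2 (send(from=B, to=A, msg='pong')): A:[pong] B:[]
After 3 (send(from=A, to=B, msg='start')): A:[pong] B:[start]
After 4 (send(from=B, to=A, msg='ok')): A:[pong,ok] B:[start]
After 5 (process(A)): A:[ok] B:[start]
After 6 (process(B)): A:[ok] B:[]
After 7 (process(B)): A:[ok] B:[]
After 8 (process(A)): A:[] B:[]
After 9 (send(from=A, to=B, msg='data')): A:[] B:[data]
After 10 (send(from=A, to=B, msg='req')): A:[] B:[data,req]
After 11 (process(A)): A:[] B:[data,req]
After 12 (send(from=A, to=B, msg='err')): A:[] B:[data,req,err]

Answer: (empty)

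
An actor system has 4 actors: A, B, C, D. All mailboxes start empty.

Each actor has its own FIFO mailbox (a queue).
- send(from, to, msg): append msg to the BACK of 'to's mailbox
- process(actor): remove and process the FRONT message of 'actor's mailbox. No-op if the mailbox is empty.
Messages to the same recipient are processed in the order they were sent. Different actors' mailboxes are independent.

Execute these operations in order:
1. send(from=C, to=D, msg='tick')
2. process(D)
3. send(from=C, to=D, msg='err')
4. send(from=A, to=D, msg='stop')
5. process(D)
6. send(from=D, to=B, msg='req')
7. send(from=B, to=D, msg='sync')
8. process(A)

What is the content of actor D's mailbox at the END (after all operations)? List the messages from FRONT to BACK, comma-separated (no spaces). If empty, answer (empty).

Answer: stop,sync

Derivation:
After 1 (send(from=C, to=D, msg='tick')): A:[] B:[] C:[] D:[tick]
After 2 (process(D)): A:[] B:[] C:[] D:[]
After 3 (send(from=C, to=D, msg='err')): A:[] B:[] C:[] D:[err]
After 4 (send(from=A, to=D, msg='stop')): A:[] B:[] C:[] D:[err,stop]
After 5 (process(D)): A:[] B:[] C:[] D:[stop]
After 6 (send(from=D, to=B, msg='req')): A:[] B:[req] C:[] D:[stop]
After 7 (send(from=B, to=D, msg='sync')): A:[] B:[req] C:[] D:[stop,sync]
After 8 (process(A)): A:[] B:[req] C:[] D:[stop,sync]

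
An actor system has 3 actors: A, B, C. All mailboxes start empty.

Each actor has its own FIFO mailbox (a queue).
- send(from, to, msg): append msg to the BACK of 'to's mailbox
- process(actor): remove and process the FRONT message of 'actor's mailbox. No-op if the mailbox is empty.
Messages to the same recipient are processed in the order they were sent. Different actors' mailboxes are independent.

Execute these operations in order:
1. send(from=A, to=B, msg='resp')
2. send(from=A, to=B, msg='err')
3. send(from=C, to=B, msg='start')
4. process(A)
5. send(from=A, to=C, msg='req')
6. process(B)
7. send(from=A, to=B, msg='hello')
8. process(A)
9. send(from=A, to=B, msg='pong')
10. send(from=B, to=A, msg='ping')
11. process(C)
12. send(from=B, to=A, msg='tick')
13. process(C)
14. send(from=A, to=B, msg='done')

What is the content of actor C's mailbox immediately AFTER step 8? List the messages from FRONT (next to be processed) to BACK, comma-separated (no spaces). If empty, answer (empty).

After 1 (send(from=A, to=B, msg='resp')): A:[] B:[resp] C:[]
After 2 (send(from=A, to=B, msg='err')): A:[] B:[resp,err] C:[]
After 3 (send(from=C, to=B, msg='start')): A:[] B:[resp,err,start] C:[]
After 4 (process(A)): A:[] B:[resp,err,start] C:[]
After 5 (send(from=A, to=C, msg='req')): A:[] B:[resp,err,start] C:[req]
After 6 (process(B)): A:[] B:[err,start] C:[req]
After 7 (send(from=A, to=B, msg='hello')): A:[] B:[err,start,hello] C:[req]
After 8 (process(A)): A:[] B:[err,start,hello] C:[req]

req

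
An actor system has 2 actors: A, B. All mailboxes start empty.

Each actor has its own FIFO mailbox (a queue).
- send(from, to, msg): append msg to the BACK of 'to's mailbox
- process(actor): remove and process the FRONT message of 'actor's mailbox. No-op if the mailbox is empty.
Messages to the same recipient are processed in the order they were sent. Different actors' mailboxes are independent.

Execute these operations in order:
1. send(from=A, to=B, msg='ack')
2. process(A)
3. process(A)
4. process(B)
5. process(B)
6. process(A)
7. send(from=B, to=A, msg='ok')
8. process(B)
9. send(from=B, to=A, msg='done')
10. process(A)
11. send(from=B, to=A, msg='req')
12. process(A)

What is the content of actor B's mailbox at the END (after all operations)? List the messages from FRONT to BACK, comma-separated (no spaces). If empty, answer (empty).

Answer: (empty)

Derivation:
After 1 (send(from=A, to=B, msg='ack')): A:[] B:[ack]
After 2 (process(A)): A:[] B:[ack]
After 3 (process(A)): A:[] B:[ack]
After 4 (process(B)): A:[] B:[]
After 5 (process(B)): A:[] B:[]
After 6 (process(A)): A:[] B:[]
After 7 (send(from=B, to=A, msg='ok')): A:[ok] B:[]
After 8 (process(B)): A:[ok] B:[]
After 9 (send(from=B, to=A, msg='done')): A:[ok,done] B:[]
After 10 (process(A)): A:[done] B:[]
After 11 (send(from=B, to=A, msg='req')): A:[done,req] B:[]
After 12 (process(A)): A:[req] B:[]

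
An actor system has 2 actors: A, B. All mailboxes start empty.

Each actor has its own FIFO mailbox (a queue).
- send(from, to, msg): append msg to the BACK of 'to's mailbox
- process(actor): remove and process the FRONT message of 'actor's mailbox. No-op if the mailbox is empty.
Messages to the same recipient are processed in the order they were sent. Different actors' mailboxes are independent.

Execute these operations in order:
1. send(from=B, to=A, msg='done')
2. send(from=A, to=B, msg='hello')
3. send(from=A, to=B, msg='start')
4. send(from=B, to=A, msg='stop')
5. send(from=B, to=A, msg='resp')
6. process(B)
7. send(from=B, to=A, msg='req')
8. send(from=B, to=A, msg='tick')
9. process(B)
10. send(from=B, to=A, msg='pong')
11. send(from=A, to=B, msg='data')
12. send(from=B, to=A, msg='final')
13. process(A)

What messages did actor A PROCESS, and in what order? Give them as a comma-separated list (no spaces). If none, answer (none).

After 1 (send(from=B, to=A, msg='done')): A:[done] B:[]
After 2 (send(from=A, to=B, msg='hello')): A:[done] B:[hello]
After 3 (send(from=A, to=B, msg='start')): A:[done] B:[hello,start]
After 4 (send(from=B, to=A, msg='stop')): A:[done,stop] B:[hello,start]
After 5 (send(from=B, to=A, msg='resp')): A:[done,stop,resp] B:[hello,start]
After 6 (process(B)): A:[done,stop,resp] B:[start]
After 7 (send(from=B, to=A, msg='req')): A:[done,stop,resp,req] B:[start]
After 8 (send(from=B, to=A, msg='tick')): A:[done,stop,resp,req,tick] B:[start]
After 9 (process(B)): A:[done,stop,resp,req,tick] B:[]
After 10 (send(from=B, to=A, msg='pong')): A:[done,stop,resp,req,tick,pong] B:[]
After 11 (send(from=A, to=B, msg='data')): A:[done,stop,resp,req,tick,pong] B:[data]
After 12 (send(from=B, to=A, msg='final')): A:[done,stop,resp,req,tick,pong,final] B:[data]
After 13 (process(A)): A:[stop,resp,req,tick,pong,final] B:[data]

Answer: done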